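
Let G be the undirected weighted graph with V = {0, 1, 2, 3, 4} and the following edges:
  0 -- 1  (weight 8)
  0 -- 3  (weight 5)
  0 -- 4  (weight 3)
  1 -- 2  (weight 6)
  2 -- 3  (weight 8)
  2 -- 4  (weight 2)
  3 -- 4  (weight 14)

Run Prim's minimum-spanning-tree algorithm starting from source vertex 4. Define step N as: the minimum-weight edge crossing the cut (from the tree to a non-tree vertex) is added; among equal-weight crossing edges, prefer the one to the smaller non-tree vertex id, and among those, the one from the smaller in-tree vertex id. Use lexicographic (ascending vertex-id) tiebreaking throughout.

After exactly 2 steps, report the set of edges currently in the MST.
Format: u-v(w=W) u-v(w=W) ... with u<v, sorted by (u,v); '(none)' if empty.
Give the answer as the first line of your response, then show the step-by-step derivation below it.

0-4(w=3) 2-4(w=2)

step 1: add edge 2-4 (w=2); MST = {2-4(w=2)}
step 2: add edge 0-4 (w=3); MST = {0-4(w=3) 2-4(w=2)}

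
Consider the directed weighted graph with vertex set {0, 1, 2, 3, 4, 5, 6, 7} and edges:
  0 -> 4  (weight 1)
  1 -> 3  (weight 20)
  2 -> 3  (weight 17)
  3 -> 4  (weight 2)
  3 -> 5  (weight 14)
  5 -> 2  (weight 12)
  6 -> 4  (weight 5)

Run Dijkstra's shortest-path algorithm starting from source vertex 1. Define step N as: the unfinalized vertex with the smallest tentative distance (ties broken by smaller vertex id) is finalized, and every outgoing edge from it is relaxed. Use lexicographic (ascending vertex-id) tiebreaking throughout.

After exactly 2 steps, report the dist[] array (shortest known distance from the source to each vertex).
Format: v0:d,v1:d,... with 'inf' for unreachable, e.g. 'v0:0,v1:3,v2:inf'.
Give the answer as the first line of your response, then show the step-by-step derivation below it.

v0:inf,v1:0,v2:inf,v3:20,v4:22,v5:34,v6:inf,v7:inf

step 1: dist = v0:inf,v1:0,v2:inf,v3:20,v4:inf,v5:inf,v6:inf,v7:inf
step 2: dist = v0:inf,v1:0,v2:inf,v3:20,v4:22,v5:34,v6:inf,v7:inf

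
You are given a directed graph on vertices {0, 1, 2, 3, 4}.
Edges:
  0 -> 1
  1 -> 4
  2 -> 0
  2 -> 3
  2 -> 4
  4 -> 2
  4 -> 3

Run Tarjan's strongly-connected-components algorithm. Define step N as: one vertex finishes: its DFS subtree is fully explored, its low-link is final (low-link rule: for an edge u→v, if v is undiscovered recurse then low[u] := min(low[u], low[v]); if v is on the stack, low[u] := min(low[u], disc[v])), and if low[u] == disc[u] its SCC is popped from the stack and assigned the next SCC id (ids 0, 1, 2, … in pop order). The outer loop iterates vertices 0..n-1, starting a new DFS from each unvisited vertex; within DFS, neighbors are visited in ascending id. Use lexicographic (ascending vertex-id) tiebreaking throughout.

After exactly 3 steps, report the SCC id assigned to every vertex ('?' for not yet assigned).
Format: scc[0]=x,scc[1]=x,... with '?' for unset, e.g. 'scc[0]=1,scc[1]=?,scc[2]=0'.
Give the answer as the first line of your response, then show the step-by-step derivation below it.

scc[0]=?,scc[1]=?,scc[2]=?,scc[3]=0,scc[4]=?

step 1: low=(low[0]=0,low[1]=1,low[2]=0,low[3]=4,low[4]=2); scc=(scc[0]=?,scc[1]=?,scc[2]=?,scc[3]=0,scc[4]=?)
step 2: low=(low[0]=0,low[1]=1,low[2]=0,low[3]=4,low[4]=2); scc=(scc[0]=?,scc[1]=?,scc[2]=?,scc[3]=0,scc[4]=?)
step 3: low=(low[0]=0,low[1]=1,low[2]=0,low[3]=4,low[4]=0); scc=(scc[0]=?,scc[1]=?,scc[2]=?,scc[3]=0,scc[4]=?)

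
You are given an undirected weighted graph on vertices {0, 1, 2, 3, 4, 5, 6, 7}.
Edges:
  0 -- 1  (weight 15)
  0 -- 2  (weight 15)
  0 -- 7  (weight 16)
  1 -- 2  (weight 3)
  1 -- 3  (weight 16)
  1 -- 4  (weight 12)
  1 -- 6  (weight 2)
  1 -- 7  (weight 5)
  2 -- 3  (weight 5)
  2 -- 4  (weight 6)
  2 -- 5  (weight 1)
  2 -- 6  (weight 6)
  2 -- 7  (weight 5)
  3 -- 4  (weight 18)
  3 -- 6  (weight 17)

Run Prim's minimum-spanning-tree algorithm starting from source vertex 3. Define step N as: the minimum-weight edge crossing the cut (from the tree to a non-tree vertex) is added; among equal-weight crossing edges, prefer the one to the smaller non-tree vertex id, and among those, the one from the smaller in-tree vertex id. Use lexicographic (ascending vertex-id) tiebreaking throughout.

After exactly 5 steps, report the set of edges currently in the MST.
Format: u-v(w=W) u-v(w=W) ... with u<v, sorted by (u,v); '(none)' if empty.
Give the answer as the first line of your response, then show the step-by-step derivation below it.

1-2(w=3) 1-6(w=2) 1-7(w=5) 2-3(w=5) 2-5(w=1)

step 1: add edge 2-3 (w=5); MST = {2-3(w=5)}
step 2: add edge 2-5 (w=1); MST = {2-3(w=5) 2-5(w=1)}
step 3: add edge 1-2 (w=3); MST = {1-2(w=3) 2-3(w=5) 2-5(w=1)}
step 4: add edge 1-6 (w=2); MST = {1-2(w=3) 1-6(w=2) 2-3(w=5) 2-5(w=1)}
step 5: add edge 1-7 (w=5); MST = {1-2(w=3) 1-6(w=2) 1-7(w=5) 2-3(w=5) 2-5(w=1)}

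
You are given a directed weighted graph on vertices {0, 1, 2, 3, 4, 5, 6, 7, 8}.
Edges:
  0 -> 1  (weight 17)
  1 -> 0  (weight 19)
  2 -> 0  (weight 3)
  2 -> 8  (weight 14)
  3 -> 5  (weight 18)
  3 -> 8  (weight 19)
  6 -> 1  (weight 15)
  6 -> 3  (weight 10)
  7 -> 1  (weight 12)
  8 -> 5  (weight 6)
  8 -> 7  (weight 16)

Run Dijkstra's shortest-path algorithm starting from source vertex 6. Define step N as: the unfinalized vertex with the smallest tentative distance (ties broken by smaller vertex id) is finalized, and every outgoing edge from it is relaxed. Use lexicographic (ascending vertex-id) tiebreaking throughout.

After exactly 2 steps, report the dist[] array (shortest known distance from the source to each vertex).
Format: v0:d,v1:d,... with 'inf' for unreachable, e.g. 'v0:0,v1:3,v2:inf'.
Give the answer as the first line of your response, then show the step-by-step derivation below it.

v0:inf,v1:15,v2:inf,v3:10,v4:inf,v5:28,v6:0,v7:inf,v8:29

step 1: dist = v0:inf,v1:15,v2:inf,v3:10,v4:inf,v5:inf,v6:0,v7:inf,v8:inf
step 2: dist = v0:inf,v1:15,v2:inf,v3:10,v4:inf,v5:28,v6:0,v7:inf,v8:29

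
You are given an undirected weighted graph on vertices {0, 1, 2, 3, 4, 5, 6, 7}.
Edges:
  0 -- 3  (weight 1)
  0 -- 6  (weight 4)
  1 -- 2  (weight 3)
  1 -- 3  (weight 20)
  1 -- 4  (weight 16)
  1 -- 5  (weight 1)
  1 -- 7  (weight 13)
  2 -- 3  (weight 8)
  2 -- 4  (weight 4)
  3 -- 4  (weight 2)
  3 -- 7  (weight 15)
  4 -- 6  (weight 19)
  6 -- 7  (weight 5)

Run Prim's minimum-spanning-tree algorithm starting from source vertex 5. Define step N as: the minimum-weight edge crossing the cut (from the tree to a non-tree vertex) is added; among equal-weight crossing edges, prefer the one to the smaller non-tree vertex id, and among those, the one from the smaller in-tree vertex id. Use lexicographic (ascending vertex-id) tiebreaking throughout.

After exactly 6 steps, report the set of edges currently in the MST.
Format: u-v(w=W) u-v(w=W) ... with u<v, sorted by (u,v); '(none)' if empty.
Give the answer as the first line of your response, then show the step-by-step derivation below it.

0-3(w=1) 0-6(w=4) 1-2(w=3) 1-5(w=1) 2-4(w=4) 3-4(w=2)

step 1: add edge 1-5 (w=1); MST = {1-5(w=1)}
step 2: add edge 1-2 (w=3); MST = {1-2(w=3) 1-5(w=1)}
step 3: add edge 2-4 (w=4); MST = {1-2(w=3) 1-5(w=1) 2-4(w=4)}
step 4: add edge 3-4 (w=2); MST = {1-2(w=3) 1-5(w=1) 2-4(w=4) 3-4(w=2)}
step 5: add edge 0-3 (w=1); MST = {0-3(w=1) 1-2(w=3) 1-5(w=1) 2-4(w=4) 3-4(w=2)}
step 6: add edge 0-6 (w=4); MST = {0-3(w=1) 0-6(w=4) 1-2(w=3) 1-5(w=1) 2-4(w=4) 3-4(w=2)}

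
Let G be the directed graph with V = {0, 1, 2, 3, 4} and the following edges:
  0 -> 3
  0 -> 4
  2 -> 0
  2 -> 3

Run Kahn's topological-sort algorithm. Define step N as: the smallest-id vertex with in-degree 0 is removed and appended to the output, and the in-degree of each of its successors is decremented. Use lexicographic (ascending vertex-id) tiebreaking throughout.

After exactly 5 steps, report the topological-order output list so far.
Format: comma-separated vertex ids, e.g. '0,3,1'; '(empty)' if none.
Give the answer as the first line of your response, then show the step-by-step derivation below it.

1,2,0,3,4

step 1: output 1; order=[1]; indeg=(1,0,0,2,1)
step 2: output 2; order=[1,2]; indeg=(0,0,0,1,1)
step 3: output 0; order=[1,2,0]; indeg=(0,0,0,0,0)
step 4: output 3; order=[1,2,0,3]; indeg=(0,0,0,0,0)
step 5: output 4; order=[1,2,0,3,4]; indeg=(0,0,0,0,0)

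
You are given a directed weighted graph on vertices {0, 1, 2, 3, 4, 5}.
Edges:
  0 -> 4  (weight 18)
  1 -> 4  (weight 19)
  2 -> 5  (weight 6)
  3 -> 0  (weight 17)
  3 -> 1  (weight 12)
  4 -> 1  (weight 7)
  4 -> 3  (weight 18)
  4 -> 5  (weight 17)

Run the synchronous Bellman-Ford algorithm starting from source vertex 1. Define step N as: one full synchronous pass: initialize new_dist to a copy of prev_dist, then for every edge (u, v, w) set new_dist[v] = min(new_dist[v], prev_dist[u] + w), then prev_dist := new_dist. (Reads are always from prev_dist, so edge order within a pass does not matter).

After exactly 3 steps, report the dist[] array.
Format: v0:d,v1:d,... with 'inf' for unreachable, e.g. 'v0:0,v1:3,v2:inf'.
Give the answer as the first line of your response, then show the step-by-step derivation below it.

v0:54,v1:0,v2:inf,v3:37,v4:19,v5:36

step 1: dist = v0:inf,v1:0,v2:inf,v3:inf,v4:19,v5:inf
step 2: dist = v0:inf,v1:0,v2:inf,v3:37,v4:19,v5:36
step 3: dist = v0:54,v1:0,v2:inf,v3:37,v4:19,v5:36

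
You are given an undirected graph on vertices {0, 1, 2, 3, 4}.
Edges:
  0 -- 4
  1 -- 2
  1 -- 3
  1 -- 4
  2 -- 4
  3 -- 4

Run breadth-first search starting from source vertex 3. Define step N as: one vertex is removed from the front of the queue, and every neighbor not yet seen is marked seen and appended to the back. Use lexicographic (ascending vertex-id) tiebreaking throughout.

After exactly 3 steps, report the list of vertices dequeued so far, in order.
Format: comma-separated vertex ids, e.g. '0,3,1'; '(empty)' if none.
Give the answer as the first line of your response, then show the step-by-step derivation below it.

3,1,4

step 1: dequeue 3; queue=[1,4]; order=3
step 2: dequeue 1; queue=[4,2]; order=3,1
step 3: dequeue 4; queue=[2,0]; order=3,1,4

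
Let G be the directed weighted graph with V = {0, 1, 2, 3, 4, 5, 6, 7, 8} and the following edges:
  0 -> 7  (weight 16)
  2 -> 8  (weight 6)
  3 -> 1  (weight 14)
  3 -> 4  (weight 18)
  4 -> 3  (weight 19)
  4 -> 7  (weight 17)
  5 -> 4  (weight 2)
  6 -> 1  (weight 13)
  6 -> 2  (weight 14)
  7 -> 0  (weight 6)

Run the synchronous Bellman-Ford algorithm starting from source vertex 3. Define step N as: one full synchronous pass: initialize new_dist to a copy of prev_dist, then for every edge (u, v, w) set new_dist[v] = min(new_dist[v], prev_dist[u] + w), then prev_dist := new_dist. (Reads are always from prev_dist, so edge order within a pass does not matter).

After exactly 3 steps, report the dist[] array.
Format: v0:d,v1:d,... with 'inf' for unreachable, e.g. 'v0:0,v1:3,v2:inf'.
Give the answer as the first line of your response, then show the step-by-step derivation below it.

v0:41,v1:14,v2:inf,v3:0,v4:18,v5:inf,v6:inf,v7:35,v8:inf

step 1: dist = v0:inf,v1:14,v2:inf,v3:0,v4:18,v5:inf,v6:inf,v7:inf,v8:inf
step 2: dist = v0:inf,v1:14,v2:inf,v3:0,v4:18,v5:inf,v6:inf,v7:35,v8:inf
step 3: dist = v0:41,v1:14,v2:inf,v3:0,v4:18,v5:inf,v6:inf,v7:35,v8:inf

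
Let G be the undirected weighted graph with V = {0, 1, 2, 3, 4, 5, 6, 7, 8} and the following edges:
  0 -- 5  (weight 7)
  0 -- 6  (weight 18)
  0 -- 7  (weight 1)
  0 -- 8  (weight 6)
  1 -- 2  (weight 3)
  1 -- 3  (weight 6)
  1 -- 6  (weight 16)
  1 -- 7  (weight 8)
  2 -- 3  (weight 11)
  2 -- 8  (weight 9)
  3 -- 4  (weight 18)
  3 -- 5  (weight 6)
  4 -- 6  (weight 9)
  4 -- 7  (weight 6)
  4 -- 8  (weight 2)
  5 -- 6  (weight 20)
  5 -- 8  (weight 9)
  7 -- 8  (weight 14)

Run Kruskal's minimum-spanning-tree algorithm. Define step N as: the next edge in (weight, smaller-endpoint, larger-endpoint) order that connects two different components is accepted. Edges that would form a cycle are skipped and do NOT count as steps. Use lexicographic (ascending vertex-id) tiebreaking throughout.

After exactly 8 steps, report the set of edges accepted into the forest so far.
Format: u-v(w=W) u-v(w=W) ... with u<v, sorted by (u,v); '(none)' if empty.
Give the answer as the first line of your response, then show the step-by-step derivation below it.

0-5(w=7) 0-7(w=1) 0-8(w=6) 1-2(w=3) 1-3(w=6) 3-5(w=6) 4-6(w=9) 4-8(w=2)

step 1: add edge 0-7 (w=1); MST = {0-7(w=1)}
step 2: add edge 4-8 (w=2); MST = {0-7(w=1) 4-8(w=2)}
step 3: add edge 1-2 (w=3); MST = {0-7(w=1) 1-2(w=3) 4-8(w=2)}
step 4: add edge 0-8 (w=6); MST = {0-7(w=1) 0-8(w=6) 1-2(w=3) 4-8(w=2)}
step 5: add edge 1-3 (w=6); MST = {0-7(w=1) 0-8(w=6) 1-2(w=3) 1-3(w=6) 4-8(w=2)}
step 6: add edge 3-5 (w=6); MST = {0-7(w=1) 0-8(w=6) 1-2(w=3) 1-3(w=6) 3-5(w=6) 4-8(w=2)}
step 7: add edge 0-5 (w=7); MST = {0-5(w=7) 0-7(w=1) 0-8(w=6) 1-2(w=3) 1-3(w=6) 3-5(w=6) 4-8(w=2)}
step 8: add edge 4-6 (w=9); MST = {0-5(w=7) 0-7(w=1) 0-8(w=6) 1-2(w=3) 1-3(w=6) 3-5(w=6) 4-6(w=9) 4-8(w=2)}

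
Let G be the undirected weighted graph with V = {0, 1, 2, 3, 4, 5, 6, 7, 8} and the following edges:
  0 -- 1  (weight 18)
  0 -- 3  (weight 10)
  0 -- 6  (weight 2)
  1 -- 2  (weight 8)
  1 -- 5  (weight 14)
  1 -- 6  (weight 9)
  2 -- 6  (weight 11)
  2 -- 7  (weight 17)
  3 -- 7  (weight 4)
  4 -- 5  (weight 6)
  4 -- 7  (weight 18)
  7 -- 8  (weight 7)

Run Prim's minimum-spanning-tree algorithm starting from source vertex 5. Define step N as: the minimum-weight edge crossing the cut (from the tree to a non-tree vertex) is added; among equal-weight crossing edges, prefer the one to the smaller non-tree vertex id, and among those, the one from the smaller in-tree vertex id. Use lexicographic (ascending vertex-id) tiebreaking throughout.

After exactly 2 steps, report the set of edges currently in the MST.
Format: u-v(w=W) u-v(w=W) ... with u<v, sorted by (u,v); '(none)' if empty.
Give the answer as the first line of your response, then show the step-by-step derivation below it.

1-5(w=14) 4-5(w=6)

step 1: add edge 4-5 (w=6); MST = {4-5(w=6)}
step 2: add edge 1-5 (w=14); MST = {1-5(w=14) 4-5(w=6)}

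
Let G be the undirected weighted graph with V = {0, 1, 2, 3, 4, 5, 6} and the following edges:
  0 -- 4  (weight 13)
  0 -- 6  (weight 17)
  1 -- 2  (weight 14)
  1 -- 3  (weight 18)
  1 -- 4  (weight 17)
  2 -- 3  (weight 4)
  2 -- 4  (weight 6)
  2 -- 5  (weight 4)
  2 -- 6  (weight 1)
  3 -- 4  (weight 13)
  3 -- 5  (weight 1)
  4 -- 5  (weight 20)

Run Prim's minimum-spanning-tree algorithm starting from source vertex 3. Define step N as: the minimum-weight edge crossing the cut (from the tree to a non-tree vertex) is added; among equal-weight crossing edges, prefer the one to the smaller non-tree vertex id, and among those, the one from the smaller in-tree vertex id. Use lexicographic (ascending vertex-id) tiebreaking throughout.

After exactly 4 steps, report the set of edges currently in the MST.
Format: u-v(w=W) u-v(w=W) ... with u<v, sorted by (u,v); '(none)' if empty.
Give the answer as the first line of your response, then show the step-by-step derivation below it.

2-3(w=4) 2-4(w=6) 2-6(w=1) 3-5(w=1)

step 1: add edge 3-5 (w=1); MST = {3-5(w=1)}
step 2: add edge 2-3 (w=4); MST = {2-3(w=4) 3-5(w=1)}
step 3: add edge 2-6 (w=1); MST = {2-3(w=4) 2-6(w=1) 3-5(w=1)}
step 4: add edge 2-4 (w=6); MST = {2-3(w=4) 2-4(w=6) 2-6(w=1) 3-5(w=1)}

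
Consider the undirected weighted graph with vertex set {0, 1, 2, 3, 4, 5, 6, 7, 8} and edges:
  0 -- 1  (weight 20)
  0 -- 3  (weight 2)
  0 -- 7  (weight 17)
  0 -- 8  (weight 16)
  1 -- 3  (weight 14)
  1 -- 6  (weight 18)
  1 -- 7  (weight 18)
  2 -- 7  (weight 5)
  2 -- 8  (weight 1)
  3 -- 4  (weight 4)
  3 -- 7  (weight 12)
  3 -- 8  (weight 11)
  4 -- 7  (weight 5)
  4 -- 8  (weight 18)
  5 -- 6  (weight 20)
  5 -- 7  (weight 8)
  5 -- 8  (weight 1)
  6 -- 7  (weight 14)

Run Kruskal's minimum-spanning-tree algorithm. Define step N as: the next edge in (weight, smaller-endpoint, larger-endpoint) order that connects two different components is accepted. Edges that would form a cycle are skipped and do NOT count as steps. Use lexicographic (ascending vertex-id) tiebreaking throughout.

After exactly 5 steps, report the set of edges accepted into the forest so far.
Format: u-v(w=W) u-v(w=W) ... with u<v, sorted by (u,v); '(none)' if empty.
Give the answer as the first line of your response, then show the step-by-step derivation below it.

0-3(w=2) 2-7(w=5) 2-8(w=1) 3-4(w=4) 5-8(w=1)

step 1: add edge 2-8 (w=1); MST = {2-8(w=1)}
step 2: add edge 5-8 (w=1); MST = {2-8(w=1) 5-8(w=1)}
step 3: add edge 0-3 (w=2); MST = {0-3(w=2) 2-8(w=1) 5-8(w=1)}
step 4: add edge 3-4 (w=4); MST = {0-3(w=2) 2-8(w=1) 3-4(w=4) 5-8(w=1)}
step 5: add edge 2-7 (w=5); MST = {0-3(w=2) 2-7(w=5) 2-8(w=1) 3-4(w=4) 5-8(w=1)}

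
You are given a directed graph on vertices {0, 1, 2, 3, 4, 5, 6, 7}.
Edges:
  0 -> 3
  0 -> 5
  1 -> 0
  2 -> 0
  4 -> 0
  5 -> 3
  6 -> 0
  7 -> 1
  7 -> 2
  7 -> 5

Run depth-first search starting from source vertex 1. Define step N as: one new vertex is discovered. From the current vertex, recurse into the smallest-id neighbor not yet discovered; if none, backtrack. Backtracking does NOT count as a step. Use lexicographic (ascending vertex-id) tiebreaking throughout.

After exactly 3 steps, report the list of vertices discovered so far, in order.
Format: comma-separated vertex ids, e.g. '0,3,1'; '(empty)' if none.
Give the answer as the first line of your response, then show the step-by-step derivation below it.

1,0,3

step 1: discover 1; path=1; order=1
step 2: discover 0; path=1>0; order=1,0
step 3: discover 3; path=1>0>3; order=1,0,3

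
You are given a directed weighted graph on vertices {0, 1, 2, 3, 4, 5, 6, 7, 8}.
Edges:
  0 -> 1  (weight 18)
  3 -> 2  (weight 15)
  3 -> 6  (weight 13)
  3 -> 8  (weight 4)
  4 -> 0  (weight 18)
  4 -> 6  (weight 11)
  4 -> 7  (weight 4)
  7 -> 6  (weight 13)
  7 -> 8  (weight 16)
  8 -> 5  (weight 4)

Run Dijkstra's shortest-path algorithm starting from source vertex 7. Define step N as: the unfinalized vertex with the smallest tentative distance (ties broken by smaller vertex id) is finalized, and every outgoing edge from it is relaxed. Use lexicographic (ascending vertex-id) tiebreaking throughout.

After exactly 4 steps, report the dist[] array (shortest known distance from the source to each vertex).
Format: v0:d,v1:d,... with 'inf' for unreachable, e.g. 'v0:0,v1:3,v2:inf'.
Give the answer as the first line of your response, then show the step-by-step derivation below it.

v0:inf,v1:inf,v2:inf,v3:inf,v4:inf,v5:20,v6:13,v7:0,v8:16

step 1: dist = v0:inf,v1:inf,v2:inf,v3:inf,v4:inf,v5:inf,v6:13,v7:0,v8:16
step 2: dist = v0:inf,v1:inf,v2:inf,v3:inf,v4:inf,v5:inf,v6:13,v7:0,v8:16
step 3: dist = v0:inf,v1:inf,v2:inf,v3:inf,v4:inf,v5:20,v6:13,v7:0,v8:16
step 4: dist = v0:inf,v1:inf,v2:inf,v3:inf,v4:inf,v5:20,v6:13,v7:0,v8:16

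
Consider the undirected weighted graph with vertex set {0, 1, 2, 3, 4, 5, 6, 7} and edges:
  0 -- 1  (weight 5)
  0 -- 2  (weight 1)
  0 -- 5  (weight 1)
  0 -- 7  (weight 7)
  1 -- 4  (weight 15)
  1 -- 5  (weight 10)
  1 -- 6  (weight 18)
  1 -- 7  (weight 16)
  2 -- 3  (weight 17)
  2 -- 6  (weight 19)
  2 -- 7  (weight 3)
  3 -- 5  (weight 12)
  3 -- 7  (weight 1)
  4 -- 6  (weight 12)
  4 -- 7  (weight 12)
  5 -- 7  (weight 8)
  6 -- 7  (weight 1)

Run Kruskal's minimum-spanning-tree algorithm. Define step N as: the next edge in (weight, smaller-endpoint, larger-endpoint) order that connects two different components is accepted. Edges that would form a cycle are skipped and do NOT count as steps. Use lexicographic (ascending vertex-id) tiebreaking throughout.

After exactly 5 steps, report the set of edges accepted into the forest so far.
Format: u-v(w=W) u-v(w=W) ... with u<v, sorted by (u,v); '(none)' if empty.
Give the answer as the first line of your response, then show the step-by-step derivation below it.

0-2(w=1) 0-5(w=1) 2-7(w=3) 3-7(w=1) 6-7(w=1)

step 1: add edge 0-2 (w=1); MST = {0-2(w=1)}
step 2: add edge 0-5 (w=1); MST = {0-2(w=1) 0-5(w=1)}
step 3: add edge 3-7 (w=1); MST = {0-2(w=1) 0-5(w=1) 3-7(w=1)}
step 4: add edge 6-7 (w=1); MST = {0-2(w=1) 0-5(w=1) 3-7(w=1) 6-7(w=1)}
step 5: add edge 2-7 (w=3); MST = {0-2(w=1) 0-5(w=1) 2-7(w=3) 3-7(w=1) 6-7(w=1)}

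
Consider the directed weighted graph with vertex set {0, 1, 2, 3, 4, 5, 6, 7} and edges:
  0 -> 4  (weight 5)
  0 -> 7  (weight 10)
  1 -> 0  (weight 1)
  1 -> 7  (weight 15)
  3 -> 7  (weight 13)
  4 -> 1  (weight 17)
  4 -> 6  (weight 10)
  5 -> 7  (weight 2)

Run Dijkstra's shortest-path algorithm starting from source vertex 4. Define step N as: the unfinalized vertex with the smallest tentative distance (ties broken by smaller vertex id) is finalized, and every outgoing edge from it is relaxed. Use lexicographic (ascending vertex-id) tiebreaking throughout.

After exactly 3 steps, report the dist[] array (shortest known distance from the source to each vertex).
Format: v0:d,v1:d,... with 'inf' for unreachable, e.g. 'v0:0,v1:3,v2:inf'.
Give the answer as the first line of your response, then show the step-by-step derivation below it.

v0:18,v1:17,v2:inf,v3:inf,v4:0,v5:inf,v6:10,v7:32

step 1: dist = v0:inf,v1:17,v2:inf,v3:inf,v4:0,v5:inf,v6:10,v7:inf
step 2: dist = v0:inf,v1:17,v2:inf,v3:inf,v4:0,v5:inf,v6:10,v7:inf
step 3: dist = v0:18,v1:17,v2:inf,v3:inf,v4:0,v5:inf,v6:10,v7:32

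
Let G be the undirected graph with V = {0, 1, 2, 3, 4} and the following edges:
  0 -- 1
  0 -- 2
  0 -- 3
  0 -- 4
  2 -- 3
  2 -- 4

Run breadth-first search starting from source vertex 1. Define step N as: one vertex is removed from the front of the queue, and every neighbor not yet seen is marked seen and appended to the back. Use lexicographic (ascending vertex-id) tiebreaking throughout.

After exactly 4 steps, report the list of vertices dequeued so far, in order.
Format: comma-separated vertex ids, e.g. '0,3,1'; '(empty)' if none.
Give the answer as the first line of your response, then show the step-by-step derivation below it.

1,0,2,3

step 1: dequeue 1; queue=[0]; order=1
step 2: dequeue 0; queue=[2,3,4]; order=1,0
step 3: dequeue 2; queue=[3,4]; order=1,0,2
step 4: dequeue 3; queue=[4]; order=1,0,2,3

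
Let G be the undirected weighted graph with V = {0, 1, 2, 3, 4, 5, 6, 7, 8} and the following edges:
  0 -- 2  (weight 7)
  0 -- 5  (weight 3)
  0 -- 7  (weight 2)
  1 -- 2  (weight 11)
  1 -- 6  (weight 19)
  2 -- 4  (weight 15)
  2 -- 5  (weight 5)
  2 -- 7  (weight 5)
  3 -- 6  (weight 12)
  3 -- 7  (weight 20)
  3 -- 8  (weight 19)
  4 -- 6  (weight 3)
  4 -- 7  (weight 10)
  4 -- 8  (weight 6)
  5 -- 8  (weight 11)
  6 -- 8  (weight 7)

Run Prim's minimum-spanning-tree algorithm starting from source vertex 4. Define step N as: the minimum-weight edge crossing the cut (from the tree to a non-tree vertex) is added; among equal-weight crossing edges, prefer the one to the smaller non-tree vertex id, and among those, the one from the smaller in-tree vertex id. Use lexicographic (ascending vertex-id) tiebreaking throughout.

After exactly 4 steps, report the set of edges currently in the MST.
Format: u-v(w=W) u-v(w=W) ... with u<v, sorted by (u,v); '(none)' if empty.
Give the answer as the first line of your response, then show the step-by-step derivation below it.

0-7(w=2) 4-6(w=3) 4-7(w=10) 4-8(w=6)

step 1: add edge 4-6 (w=3); MST = {4-6(w=3)}
step 2: add edge 4-8 (w=6); MST = {4-6(w=3) 4-8(w=6)}
step 3: add edge 4-7 (w=10); MST = {4-6(w=3) 4-7(w=10) 4-8(w=6)}
step 4: add edge 0-7 (w=2); MST = {0-7(w=2) 4-6(w=3) 4-7(w=10) 4-8(w=6)}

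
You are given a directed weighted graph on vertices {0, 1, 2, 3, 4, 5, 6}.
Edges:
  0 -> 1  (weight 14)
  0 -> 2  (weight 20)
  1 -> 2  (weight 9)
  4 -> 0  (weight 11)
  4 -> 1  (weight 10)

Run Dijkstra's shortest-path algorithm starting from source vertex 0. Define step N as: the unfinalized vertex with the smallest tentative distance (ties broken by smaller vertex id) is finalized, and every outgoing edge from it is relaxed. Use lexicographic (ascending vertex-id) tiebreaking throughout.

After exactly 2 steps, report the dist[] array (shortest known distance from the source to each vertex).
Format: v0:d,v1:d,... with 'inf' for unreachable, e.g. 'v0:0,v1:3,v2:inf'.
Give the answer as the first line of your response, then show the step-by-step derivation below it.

v0:0,v1:14,v2:20,v3:inf,v4:inf,v5:inf,v6:inf

step 1: dist = v0:0,v1:14,v2:20,v3:inf,v4:inf,v5:inf,v6:inf
step 2: dist = v0:0,v1:14,v2:20,v3:inf,v4:inf,v5:inf,v6:inf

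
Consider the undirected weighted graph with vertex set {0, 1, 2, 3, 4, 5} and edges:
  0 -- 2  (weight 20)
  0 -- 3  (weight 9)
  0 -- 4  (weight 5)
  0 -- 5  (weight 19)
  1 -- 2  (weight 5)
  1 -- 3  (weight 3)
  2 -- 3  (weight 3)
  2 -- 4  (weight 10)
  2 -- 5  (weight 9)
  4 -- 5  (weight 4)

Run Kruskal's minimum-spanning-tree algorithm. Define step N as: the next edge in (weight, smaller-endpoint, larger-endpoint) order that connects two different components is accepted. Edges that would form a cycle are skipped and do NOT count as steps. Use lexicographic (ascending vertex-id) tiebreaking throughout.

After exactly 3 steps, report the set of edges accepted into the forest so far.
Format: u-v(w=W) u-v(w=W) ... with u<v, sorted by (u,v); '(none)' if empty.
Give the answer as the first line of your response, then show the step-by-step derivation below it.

1-3(w=3) 2-3(w=3) 4-5(w=4)

step 1: add edge 1-3 (w=3); MST = {1-3(w=3)}
step 2: add edge 2-3 (w=3); MST = {1-3(w=3) 2-3(w=3)}
step 3: add edge 4-5 (w=4); MST = {1-3(w=3) 2-3(w=3) 4-5(w=4)}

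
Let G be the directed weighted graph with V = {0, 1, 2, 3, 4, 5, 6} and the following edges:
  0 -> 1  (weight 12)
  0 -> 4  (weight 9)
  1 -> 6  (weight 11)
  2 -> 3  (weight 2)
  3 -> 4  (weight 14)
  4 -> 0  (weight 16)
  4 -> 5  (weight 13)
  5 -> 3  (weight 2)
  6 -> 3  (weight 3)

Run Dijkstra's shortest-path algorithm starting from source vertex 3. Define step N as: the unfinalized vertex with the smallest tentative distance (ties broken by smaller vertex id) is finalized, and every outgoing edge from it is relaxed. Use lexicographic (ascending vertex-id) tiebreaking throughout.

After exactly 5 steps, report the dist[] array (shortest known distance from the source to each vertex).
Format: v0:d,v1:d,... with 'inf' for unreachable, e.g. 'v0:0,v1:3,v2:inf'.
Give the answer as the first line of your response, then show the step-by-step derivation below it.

v0:30,v1:42,v2:inf,v3:0,v4:14,v5:27,v6:53

step 1: dist = v0:inf,v1:inf,v2:inf,v3:0,v4:14,v5:inf,v6:inf
step 2: dist = v0:30,v1:inf,v2:inf,v3:0,v4:14,v5:27,v6:inf
step 3: dist = v0:30,v1:inf,v2:inf,v3:0,v4:14,v5:27,v6:inf
step 4: dist = v0:30,v1:42,v2:inf,v3:0,v4:14,v5:27,v6:inf
step 5: dist = v0:30,v1:42,v2:inf,v3:0,v4:14,v5:27,v6:53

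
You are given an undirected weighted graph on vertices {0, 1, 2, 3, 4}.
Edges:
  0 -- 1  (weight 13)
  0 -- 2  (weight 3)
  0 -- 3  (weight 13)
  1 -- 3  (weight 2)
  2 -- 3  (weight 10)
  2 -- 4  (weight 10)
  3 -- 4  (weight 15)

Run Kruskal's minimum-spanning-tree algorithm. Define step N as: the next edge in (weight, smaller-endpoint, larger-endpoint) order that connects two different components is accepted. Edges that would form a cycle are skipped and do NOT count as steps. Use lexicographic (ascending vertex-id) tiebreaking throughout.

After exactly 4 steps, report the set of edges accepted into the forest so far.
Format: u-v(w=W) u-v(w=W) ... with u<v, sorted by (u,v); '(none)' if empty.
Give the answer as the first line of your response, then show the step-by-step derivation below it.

0-2(w=3) 1-3(w=2) 2-3(w=10) 2-4(w=10)

step 1: add edge 1-3 (w=2); MST = {1-3(w=2)}
step 2: add edge 0-2 (w=3); MST = {0-2(w=3) 1-3(w=2)}
step 3: add edge 2-3 (w=10); MST = {0-2(w=3) 1-3(w=2) 2-3(w=10)}
step 4: add edge 2-4 (w=10); MST = {0-2(w=3) 1-3(w=2) 2-3(w=10) 2-4(w=10)}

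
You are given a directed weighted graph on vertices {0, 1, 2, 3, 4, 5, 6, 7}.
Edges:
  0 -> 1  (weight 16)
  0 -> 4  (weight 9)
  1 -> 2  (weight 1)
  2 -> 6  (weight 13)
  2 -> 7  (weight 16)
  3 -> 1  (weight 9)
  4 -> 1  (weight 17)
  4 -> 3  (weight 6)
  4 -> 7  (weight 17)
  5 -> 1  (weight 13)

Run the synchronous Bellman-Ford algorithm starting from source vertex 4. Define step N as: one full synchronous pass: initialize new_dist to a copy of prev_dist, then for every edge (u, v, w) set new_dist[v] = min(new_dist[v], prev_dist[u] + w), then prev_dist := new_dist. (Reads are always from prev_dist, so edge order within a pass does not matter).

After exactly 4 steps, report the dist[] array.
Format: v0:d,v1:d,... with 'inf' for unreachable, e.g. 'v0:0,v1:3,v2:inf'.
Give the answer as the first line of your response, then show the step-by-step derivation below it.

v0:inf,v1:15,v2:16,v3:6,v4:0,v5:inf,v6:29,v7:17

step 1: dist = v0:inf,v1:17,v2:inf,v3:6,v4:0,v5:inf,v6:inf,v7:17
step 2: dist = v0:inf,v1:15,v2:18,v3:6,v4:0,v5:inf,v6:inf,v7:17
step 3: dist = v0:inf,v1:15,v2:16,v3:6,v4:0,v5:inf,v6:31,v7:17
step 4: dist = v0:inf,v1:15,v2:16,v3:6,v4:0,v5:inf,v6:29,v7:17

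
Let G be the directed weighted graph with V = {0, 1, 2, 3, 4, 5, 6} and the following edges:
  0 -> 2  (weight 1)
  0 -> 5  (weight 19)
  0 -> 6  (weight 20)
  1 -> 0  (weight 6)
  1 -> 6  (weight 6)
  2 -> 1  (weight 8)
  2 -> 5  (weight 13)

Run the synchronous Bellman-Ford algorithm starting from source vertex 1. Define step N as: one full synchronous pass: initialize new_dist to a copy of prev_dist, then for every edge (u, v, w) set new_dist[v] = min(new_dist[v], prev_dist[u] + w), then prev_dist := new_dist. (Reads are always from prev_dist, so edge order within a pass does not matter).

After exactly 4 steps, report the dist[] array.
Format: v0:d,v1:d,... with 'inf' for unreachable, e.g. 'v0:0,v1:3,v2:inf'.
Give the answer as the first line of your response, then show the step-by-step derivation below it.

v0:6,v1:0,v2:7,v3:inf,v4:inf,v5:20,v6:6

step 1: dist = v0:6,v1:0,v2:inf,v3:inf,v4:inf,v5:inf,v6:6
step 2: dist = v0:6,v1:0,v2:7,v3:inf,v4:inf,v5:25,v6:6
step 3: dist = v0:6,v1:0,v2:7,v3:inf,v4:inf,v5:20,v6:6
step 4: dist = v0:6,v1:0,v2:7,v3:inf,v4:inf,v5:20,v6:6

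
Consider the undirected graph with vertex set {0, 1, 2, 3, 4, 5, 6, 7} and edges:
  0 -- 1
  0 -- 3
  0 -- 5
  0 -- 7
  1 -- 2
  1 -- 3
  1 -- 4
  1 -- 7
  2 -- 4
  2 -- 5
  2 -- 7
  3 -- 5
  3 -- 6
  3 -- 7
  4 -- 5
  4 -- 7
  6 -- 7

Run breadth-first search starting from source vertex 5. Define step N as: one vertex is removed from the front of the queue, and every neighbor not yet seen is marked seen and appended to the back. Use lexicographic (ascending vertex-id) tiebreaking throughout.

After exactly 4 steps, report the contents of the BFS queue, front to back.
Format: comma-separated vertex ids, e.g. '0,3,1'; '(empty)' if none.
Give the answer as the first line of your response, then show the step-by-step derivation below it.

4,1,7,6

step 1: dequeue 5; queue=[0,2,3,4]; order=5
step 2: dequeue 0; queue=[2,3,4,1,7]; order=5,0
step 3: dequeue 2; queue=[3,4,1,7]; order=5,0,2
step 4: dequeue 3; queue=[4,1,7,6]; order=5,0,2,3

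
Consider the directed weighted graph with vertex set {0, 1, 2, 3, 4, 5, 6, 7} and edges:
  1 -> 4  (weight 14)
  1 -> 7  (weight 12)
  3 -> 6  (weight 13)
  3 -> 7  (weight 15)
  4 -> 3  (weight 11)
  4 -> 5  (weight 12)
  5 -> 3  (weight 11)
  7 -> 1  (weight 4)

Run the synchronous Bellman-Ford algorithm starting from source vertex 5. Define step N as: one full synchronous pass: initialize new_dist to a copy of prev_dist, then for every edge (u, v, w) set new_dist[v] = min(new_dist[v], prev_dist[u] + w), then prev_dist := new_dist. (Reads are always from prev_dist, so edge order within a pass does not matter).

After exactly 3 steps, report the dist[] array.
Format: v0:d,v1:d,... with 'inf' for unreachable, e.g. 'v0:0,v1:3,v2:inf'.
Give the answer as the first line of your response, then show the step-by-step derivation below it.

v0:inf,v1:30,v2:inf,v3:11,v4:inf,v5:0,v6:24,v7:26

step 1: dist = v0:inf,v1:inf,v2:inf,v3:11,v4:inf,v5:0,v6:inf,v7:inf
step 2: dist = v0:inf,v1:inf,v2:inf,v3:11,v4:inf,v5:0,v6:24,v7:26
step 3: dist = v0:inf,v1:30,v2:inf,v3:11,v4:inf,v5:0,v6:24,v7:26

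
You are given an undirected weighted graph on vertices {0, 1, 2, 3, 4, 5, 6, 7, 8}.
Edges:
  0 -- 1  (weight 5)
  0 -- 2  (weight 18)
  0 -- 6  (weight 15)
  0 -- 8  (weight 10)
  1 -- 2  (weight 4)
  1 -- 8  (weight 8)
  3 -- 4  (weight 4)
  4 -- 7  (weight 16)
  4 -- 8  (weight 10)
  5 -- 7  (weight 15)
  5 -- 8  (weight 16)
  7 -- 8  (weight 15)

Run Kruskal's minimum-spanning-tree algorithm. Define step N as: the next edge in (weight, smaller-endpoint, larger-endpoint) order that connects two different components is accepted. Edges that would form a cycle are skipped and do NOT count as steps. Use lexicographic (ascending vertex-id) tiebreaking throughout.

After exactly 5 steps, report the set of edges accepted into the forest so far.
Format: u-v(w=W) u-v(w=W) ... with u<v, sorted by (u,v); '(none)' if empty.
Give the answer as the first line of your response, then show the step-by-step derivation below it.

0-1(w=5) 1-2(w=4) 1-8(w=8) 3-4(w=4) 4-8(w=10)

step 1: add edge 1-2 (w=4); MST = {1-2(w=4)}
step 2: add edge 3-4 (w=4); MST = {1-2(w=4) 3-4(w=4)}
step 3: add edge 0-1 (w=5); MST = {0-1(w=5) 1-2(w=4) 3-4(w=4)}
step 4: add edge 1-8 (w=8); MST = {0-1(w=5) 1-2(w=4) 1-8(w=8) 3-4(w=4)}
step 5: add edge 4-8 (w=10); MST = {0-1(w=5) 1-2(w=4) 1-8(w=8) 3-4(w=4) 4-8(w=10)}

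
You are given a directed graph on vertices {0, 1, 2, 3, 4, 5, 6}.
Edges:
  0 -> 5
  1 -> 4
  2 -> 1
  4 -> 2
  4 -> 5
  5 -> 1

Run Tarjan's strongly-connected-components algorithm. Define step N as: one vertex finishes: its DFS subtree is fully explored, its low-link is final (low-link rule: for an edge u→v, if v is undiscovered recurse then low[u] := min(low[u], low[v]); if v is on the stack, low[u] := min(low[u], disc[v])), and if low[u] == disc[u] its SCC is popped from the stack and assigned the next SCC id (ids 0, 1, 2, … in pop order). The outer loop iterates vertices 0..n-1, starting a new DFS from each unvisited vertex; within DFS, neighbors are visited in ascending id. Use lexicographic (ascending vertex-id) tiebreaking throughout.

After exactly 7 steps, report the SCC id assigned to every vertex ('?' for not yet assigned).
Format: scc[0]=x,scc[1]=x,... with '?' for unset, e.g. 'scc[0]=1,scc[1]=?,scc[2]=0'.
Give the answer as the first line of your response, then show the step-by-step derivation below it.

scc[0]=1,scc[1]=0,scc[2]=0,scc[3]=2,scc[4]=0,scc[5]=0,scc[6]=3

step 1: low=(low[0]=0,low[1]=2,low[2]=2,low[3]=?,low[4]=3,low[5]=1,low[6]=?); scc=(scc[0]=?,scc[1]=?,scc[2]=?,scc[3]=?,scc[4]=?,scc[5]=?,scc[6]=?)
step 2: low=(low[0]=0,low[1]=2,low[2]=2,low[3]=?,low[4]=1,low[5]=1,low[6]=?); scc=(scc[0]=?,scc[1]=?,scc[2]=?,scc[3]=?,scc[4]=?,scc[5]=?,scc[6]=?)
step 3: low=(low[0]=0,low[1]=1,low[2]=2,low[3]=?,low[4]=1,low[5]=1,low[6]=?); scc=(scc[0]=?,scc[1]=?,scc[2]=?,scc[3]=?,scc[4]=?,scc[5]=?,scc[6]=?)
step 4: low=(low[0]=0,low[1]=1,low[2]=2,low[3]=?,low[4]=1,low[5]=1,low[6]=?); scc=(scc[0]=?,scc[1]=0,scc[2]=0,scc[3]=?,scc[4]=0,scc[5]=0,scc[6]=?)
step 5: low=(low[0]=0,low[1]=1,low[2]=2,low[3]=?,low[4]=1,low[5]=1,low[6]=?); scc=(scc[0]=1,scc[1]=0,scc[2]=0,scc[3]=?,scc[4]=0,scc[5]=0,scc[6]=?)
step 6: low=(low[0]=0,low[1]=1,low[2]=2,low[3]=5,low[4]=1,low[5]=1,low[6]=?); scc=(scc[0]=1,scc[1]=0,scc[2]=0,scc[3]=2,scc[4]=0,scc[5]=0,scc[6]=?)
step 7: low=(low[0]=0,low[1]=1,low[2]=2,low[3]=5,low[4]=1,low[5]=1,low[6]=6); scc=(scc[0]=1,scc[1]=0,scc[2]=0,scc[3]=2,scc[4]=0,scc[5]=0,scc[6]=3)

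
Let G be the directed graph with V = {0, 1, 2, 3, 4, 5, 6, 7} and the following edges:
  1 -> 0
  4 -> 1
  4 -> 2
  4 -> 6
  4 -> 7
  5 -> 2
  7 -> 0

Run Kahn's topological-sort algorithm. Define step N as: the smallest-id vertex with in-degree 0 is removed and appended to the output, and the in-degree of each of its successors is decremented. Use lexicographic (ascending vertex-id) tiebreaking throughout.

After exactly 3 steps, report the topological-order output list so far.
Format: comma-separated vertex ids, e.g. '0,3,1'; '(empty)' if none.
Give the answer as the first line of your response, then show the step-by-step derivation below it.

3,4,1

step 1: output 3; order=[3]; indeg=(2,1,2,0,0,0,1,1)
step 2: output 4; order=[3,4]; indeg=(2,0,1,0,0,0,0,0)
step 3: output 1; order=[3,4,1]; indeg=(1,0,1,0,0,0,0,0)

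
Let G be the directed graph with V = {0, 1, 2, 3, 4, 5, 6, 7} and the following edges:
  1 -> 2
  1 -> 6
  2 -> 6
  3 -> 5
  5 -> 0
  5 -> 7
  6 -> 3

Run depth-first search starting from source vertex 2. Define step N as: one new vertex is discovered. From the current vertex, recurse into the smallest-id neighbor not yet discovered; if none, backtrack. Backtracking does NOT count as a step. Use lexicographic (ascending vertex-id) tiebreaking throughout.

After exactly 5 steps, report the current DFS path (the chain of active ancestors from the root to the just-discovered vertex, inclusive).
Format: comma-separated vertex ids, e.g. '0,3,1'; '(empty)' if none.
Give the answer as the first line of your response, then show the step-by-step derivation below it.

2,6,3,5,0

step 1: discover 2; path=2; order=2
step 2: discover 6; path=2>6; order=2,6
step 3: discover 3; path=2>6>3; order=2,6,3
step 4: discover 5; path=2>6>3>5; order=2,6,3,5
step 5: discover 0; path=2>6>3>5>0; order=2,6,3,5,0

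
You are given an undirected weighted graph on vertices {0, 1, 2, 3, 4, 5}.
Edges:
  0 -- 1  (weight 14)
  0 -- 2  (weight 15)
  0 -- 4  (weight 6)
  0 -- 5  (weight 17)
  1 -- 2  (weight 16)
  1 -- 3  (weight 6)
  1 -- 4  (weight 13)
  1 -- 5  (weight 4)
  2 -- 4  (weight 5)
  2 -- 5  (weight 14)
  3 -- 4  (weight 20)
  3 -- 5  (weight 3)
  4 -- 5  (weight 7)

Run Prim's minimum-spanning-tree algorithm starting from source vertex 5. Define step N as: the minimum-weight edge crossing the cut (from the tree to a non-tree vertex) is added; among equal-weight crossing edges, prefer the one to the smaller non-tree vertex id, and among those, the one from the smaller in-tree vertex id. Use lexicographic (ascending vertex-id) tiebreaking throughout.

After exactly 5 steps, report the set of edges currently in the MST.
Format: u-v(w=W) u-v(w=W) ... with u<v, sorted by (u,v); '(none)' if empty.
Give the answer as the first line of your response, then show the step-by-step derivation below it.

0-4(w=6) 1-5(w=4) 2-4(w=5) 3-5(w=3) 4-5(w=7)

step 1: add edge 3-5 (w=3); MST = {3-5(w=3)}
step 2: add edge 1-5 (w=4); MST = {1-5(w=4) 3-5(w=3)}
step 3: add edge 4-5 (w=7); MST = {1-5(w=4) 3-5(w=3) 4-5(w=7)}
step 4: add edge 2-4 (w=5); MST = {1-5(w=4) 2-4(w=5) 3-5(w=3) 4-5(w=7)}
step 5: add edge 0-4 (w=6); MST = {0-4(w=6) 1-5(w=4) 2-4(w=5) 3-5(w=3) 4-5(w=7)}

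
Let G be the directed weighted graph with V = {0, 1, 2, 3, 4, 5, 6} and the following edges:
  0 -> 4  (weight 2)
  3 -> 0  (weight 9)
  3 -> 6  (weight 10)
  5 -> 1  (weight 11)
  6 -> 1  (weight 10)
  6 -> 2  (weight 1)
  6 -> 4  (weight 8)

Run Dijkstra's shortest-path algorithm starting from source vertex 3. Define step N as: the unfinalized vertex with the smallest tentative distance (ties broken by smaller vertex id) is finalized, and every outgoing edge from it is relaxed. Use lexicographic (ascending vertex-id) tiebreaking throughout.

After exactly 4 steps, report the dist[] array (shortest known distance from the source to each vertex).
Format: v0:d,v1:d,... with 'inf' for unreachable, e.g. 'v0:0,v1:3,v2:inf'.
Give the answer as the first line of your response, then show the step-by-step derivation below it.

v0:9,v1:20,v2:11,v3:0,v4:11,v5:inf,v6:10

step 1: dist = v0:9,v1:inf,v2:inf,v3:0,v4:inf,v5:inf,v6:10
step 2: dist = v0:9,v1:inf,v2:inf,v3:0,v4:11,v5:inf,v6:10
step 3: dist = v0:9,v1:20,v2:11,v3:0,v4:11,v5:inf,v6:10
step 4: dist = v0:9,v1:20,v2:11,v3:0,v4:11,v5:inf,v6:10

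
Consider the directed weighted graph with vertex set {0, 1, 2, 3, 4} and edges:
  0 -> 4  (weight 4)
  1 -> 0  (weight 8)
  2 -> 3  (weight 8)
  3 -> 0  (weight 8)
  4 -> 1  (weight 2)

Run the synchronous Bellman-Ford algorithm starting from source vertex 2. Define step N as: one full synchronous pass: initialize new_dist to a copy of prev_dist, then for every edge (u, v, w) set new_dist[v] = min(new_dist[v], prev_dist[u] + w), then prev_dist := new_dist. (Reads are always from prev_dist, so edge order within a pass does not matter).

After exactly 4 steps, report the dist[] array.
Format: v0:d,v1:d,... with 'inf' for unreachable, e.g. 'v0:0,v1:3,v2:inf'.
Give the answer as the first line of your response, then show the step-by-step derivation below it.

v0:16,v1:22,v2:0,v3:8,v4:20

step 1: dist = v0:inf,v1:inf,v2:0,v3:8,v4:inf
step 2: dist = v0:16,v1:inf,v2:0,v3:8,v4:inf
step 3: dist = v0:16,v1:inf,v2:0,v3:8,v4:20
step 4: dist = v0:16,v1:22,v2:0,v3:8,v4:20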